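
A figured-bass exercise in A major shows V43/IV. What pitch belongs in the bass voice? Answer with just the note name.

E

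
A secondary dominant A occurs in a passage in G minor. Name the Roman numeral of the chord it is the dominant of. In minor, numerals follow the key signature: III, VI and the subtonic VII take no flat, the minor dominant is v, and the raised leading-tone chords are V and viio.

The chord is a major triad on A.
A dominant resolves down a perfect fifth: A → D. In G minor, D is scale degree 5, i.e. V.

V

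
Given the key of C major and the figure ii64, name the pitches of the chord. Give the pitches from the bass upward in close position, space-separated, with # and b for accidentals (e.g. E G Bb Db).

In C major, the supertonic is D, and the diatonic chord built there is a minor triad.
Stacking thirds from D gives D-F-A.
The figured bass 64 indicates second inversion, placing the fifth (A) in the bass: A-D-F.

A D F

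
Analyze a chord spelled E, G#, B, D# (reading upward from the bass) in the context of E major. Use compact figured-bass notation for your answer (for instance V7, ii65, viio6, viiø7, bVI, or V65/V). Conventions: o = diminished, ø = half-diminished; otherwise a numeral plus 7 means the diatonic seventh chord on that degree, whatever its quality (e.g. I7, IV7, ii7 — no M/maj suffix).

Stacked in thirds the chord is E-G#-B-D#: a major seventh chord on E.
In E major, E is the tonic; the diatonic major seventh chord there is I7.

I7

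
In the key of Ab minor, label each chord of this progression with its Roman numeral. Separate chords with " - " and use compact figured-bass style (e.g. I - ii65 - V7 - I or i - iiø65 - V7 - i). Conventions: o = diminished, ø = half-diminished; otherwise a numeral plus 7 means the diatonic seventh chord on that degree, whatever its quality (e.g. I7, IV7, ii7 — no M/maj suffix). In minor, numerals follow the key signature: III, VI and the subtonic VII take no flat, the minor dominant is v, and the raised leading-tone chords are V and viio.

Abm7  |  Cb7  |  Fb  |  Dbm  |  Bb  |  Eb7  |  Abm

Abm7: root Ab is the tonic; minor seventh chord there is i7.
Cb7 is the secondary dominant of VI (dominant seventh chord on Cb): V7/VI.
Fb: major triad on Fb = scale degree 6 → VI.
Dbm: root Db is the subdominant; minor triad there is iv.
Bb is the secondary dominant of V (major triad on Bb): V/V.
Eb7: root Eb is the dominant; dominant seventh chord there is V7.
Abm: minor triad on Ab = scale degree 1 → i.

i7 - V7/VI - VI - iv - V/V - V7 - i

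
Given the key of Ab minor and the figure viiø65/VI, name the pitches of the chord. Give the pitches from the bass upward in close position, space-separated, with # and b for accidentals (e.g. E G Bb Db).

Gb Bbb Db Eb

The slash marks an applied leading-tone chord: viio of VI. In Ab minor, VI is Fb, so the leading tone to it is Eb, a half step below.
Building a half-diminished seventh chord on Eb gives Eb-Gb-Bbb-Db.
The figured bass 65 indicates first inversion, placing the third (Gb) in the bass: Gb-Bbb-Db-Eb.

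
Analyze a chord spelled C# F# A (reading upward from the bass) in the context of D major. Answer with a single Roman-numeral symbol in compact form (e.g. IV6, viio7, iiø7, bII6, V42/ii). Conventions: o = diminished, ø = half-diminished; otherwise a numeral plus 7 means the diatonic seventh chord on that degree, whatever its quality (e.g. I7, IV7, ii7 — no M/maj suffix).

iii64

Stacked in thirds the chord is F#-A-C#: a minor triad on F#.
F# is scale degree 3 in D major, and a minor triad on that degree is written iii.
With C# in the bass the chord is in second inversion, so the figured bass is 64.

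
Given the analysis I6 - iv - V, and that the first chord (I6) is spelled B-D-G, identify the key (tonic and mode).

G major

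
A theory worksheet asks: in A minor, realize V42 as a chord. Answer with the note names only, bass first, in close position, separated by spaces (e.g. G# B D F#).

D E G# B

In A minor, the dominant is E. The dominant is major (leading tone raised), so V is a dominant seventh chord.
Stacking thirds from E gives E-G#-B-D.
With the 42 figure the chord is in third inversion; from the bass D upward in close position it reads D-E-G#-B.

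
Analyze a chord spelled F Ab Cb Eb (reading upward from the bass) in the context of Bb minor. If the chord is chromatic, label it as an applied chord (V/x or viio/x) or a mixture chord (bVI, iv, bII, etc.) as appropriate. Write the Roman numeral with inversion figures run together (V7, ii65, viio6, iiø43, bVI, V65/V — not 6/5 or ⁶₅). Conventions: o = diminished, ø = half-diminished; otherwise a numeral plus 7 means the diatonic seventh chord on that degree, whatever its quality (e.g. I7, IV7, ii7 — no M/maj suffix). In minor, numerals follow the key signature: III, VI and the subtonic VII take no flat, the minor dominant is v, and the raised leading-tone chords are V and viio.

The pitches F-Ab-Cb-Eb form a half-diminished seventh chord rooted on F.
F sits a half step below Gb (VI in Bb minor); a diminished chord there is the applied leading-tone chord of VI.

viiø7/VI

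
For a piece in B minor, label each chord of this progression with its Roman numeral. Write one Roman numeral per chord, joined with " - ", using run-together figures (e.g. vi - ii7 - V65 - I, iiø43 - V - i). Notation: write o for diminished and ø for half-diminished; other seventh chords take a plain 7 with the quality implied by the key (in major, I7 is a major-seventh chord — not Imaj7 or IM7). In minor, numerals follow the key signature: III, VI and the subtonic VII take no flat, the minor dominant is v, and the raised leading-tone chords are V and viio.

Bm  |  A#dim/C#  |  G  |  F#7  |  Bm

i - viio6 - VI - V7 - i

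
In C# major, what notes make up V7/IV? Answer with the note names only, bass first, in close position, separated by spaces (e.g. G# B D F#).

V7/IV is a secondary dominant — the dominant seventh of IV. IV in C# major is F#, so the applied chord's root is C#, a perfect fifth above.
Building a dominant seventh chord on C# gives C#-E#-G#-B.

C# E# G# B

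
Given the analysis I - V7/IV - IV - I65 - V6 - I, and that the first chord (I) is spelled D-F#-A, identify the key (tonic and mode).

I is given as D-F#-A — a major triad with root D.
If D is scale degree 1 and the mode makes that degree carry a major triad, the tonic is D and the mode is major.

D major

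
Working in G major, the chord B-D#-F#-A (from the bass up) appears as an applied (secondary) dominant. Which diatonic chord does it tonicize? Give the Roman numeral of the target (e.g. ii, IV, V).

vi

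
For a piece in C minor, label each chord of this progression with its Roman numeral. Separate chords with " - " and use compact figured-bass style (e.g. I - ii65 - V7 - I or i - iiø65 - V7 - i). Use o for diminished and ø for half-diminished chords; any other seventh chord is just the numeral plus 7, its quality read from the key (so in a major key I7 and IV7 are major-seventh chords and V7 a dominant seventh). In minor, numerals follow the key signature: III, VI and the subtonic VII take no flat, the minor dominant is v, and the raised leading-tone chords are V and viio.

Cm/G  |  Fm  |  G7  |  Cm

i64 - iv - V7 - i

Cm/G: minor triad on C = scale degree 1 → i64.
Fm: minor triad on F = scale degree 4 → iv.
G7: root G is the dominant; dominant seventh chord there is V7.
Cm: root C is the tonic; minor triad there is i.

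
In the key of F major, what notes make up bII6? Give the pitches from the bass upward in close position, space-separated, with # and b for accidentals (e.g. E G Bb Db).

Bb Db Gb

bII6 is the Neapolitan sixth — a major triad on the lowered second degree, here in its customary first inversion. In F major that root is Gb.
So the chord is Gb-Bb-Db.
The figured bass 6 indicates first inversion, placing the third (Bb) in the bass: Bb-Db-Gb.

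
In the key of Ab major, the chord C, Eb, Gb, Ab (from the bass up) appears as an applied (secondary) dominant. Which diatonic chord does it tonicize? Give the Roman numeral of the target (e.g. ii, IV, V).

The chord is a dominant seventh chord on Ab.
A dominant resolves down a perfect fifth: Ab → Db. In Ab major, Db is scale degree 4, i.e. IV.

IV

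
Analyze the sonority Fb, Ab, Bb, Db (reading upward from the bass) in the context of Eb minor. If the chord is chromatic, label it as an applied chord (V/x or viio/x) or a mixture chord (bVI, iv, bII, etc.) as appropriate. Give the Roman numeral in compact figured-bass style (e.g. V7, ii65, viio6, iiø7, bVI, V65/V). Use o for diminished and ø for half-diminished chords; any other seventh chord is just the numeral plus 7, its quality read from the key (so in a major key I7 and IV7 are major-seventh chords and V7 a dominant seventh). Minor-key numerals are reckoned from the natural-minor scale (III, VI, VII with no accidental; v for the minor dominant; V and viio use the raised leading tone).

Stacked in thirds the chord is Bb-Db-Fb-Ab: a half-diminished seventh chord on Bb.
Bb sits a half step below Cb (VI in Eb minor); a diminished chord there is the applied leading-tone chord of VI.
With Fb in the bass the chord is in second inversion, so the figured bass is 43.

viiø43/VI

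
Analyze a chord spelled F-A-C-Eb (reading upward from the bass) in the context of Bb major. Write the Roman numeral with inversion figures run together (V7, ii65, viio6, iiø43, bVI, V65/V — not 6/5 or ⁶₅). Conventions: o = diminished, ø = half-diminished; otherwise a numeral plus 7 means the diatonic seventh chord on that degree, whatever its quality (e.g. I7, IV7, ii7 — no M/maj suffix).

V7

Stacked in thirds the chord is F-A-C-Eb: a dominant seventh chord on F.
F is scale degree 5 in Bb major, and a dominant seventh chord on that degree is written V7.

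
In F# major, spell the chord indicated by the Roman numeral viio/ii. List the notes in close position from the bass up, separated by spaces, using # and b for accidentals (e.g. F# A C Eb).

F## A# C#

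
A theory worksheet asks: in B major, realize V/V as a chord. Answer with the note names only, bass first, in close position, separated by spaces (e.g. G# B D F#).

C# E# G#

The slash means an applied dominant: we want the dominant of V. In B major, V is F# major, and its dominant is built on C#.
Building a major triad on C# gives C#-E#-G#.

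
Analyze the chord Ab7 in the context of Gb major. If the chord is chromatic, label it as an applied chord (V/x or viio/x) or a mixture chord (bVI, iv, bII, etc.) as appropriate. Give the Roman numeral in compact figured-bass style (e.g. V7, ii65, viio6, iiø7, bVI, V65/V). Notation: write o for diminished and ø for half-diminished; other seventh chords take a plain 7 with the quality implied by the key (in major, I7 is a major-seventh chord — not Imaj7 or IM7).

V7/V

The pitches Ab-C-Eb-Gb form a dominant seventh chord rooted on Ab.
Ab is not a diatonic chord root with this quality in Gb major, but it lies a perfect fifth above Db (V), so the chord functions as an applied dominant of V.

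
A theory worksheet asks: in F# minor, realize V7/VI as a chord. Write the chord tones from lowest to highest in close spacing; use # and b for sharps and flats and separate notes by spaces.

A C# E G

The slash means an applied dominant: we want the dominant of VI. In F# minor, VI is D major, and its dominant is built on A.
Building a dominant seventh chord on A gives A-C#-E-G.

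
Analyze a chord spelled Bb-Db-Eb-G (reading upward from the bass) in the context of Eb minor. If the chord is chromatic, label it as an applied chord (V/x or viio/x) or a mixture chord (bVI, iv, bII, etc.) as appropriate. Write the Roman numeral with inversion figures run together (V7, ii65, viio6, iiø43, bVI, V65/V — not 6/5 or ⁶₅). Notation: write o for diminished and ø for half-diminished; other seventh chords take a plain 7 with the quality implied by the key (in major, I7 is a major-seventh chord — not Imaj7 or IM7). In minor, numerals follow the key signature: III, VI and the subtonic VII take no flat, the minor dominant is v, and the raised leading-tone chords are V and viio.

V43/iv

Stacked in thirds the chord is Eb-G-Bb-Db: a dominant seventh chord on Eb.
Eb is not a diatonic chord root with this quality in Eb minor, but it lies a perfect fifth above Ab (iv), so the chord functions as an applied dominant of iv.
With Bb in the bass the chord is in second inversion, so the figured bass is 43.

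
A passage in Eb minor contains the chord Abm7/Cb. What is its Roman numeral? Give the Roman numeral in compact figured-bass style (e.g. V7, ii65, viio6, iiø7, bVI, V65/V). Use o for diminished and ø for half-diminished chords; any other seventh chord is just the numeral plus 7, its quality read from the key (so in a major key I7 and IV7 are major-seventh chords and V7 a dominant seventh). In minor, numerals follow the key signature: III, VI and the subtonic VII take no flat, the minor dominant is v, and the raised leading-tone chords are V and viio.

The pitches Ab-Cb-Eb-Gb form a minor seventh chord rooted on Ab.
Ab is scale degree 4 in Eb minor, and a minor seventh chord on that degree is written iv7.
With Cb in the bass the chord is in first inversion, so the figured bass is 65.

iv65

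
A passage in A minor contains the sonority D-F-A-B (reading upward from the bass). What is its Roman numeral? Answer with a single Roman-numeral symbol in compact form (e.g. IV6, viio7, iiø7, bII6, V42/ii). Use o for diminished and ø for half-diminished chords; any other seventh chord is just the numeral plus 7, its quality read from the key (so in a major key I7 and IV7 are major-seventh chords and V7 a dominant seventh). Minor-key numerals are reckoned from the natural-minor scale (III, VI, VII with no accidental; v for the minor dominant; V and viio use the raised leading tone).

iiø65

The pitches B-D-F-A form a half-diminished seventh chord rooted on B.
In A minor, B is the supertonic; the diatonic half-diminished seventh chord there is iiø7.
With D in the bass the chord is in first inversion, so the figured bass is 65.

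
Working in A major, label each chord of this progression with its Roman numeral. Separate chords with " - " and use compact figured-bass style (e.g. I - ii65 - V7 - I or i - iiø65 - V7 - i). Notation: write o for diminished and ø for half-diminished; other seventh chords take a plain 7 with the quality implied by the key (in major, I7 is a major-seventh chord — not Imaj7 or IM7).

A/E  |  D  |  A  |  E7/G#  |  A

I64 - IV - I - V65 - I

A/E: root A is the tonic; major triad there is I64.
D: root D is the subdominant; major triad there is IV.
A has root A, degree 1 in A major, so I.
E7/G#: dominant seventh chord on E = scale degree 5 → V65.
A: major triad on A = scale degree 1 → I.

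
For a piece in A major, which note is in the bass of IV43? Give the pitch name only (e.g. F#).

IV in A major has root D; the chord is D-F#-A-C#.
The figure 43 means second inversion — the fifth is in the bass.

A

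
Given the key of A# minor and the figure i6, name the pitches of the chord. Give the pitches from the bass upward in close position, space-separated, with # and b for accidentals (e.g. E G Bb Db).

C# E# A#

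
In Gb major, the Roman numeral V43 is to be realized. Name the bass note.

V in Gb major has root Db; the chord is Db-F-Ab-Cb.
The figure 43 means second inversion — the fifth is in the bass.

Ab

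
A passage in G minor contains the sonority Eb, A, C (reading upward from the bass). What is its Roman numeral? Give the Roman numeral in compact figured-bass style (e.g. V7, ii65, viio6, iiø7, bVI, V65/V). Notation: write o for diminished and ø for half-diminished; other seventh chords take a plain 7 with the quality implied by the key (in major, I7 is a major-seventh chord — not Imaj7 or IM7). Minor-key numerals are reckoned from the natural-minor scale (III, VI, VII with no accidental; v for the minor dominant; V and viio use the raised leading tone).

The pitches A-C-Eb form a diminished triad rooted on A.
In G minor, A is the supertonic; the diatonic diminished triad there is iio.
With Eb in the bass the chord is in second inversion, so the figured bass is 64.

iio64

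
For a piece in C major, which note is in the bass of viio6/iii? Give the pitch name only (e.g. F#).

F#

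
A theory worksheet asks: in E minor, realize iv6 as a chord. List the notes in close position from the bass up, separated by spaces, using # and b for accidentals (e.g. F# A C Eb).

C E A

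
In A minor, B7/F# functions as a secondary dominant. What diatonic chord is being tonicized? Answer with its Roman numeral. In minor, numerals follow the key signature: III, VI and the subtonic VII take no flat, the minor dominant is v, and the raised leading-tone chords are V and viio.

V

The chord is a dominant seventh chord on B.
A dominant resolves down a perfect fifth: B → E. In A minor, E is scale degree 5, i.e. V.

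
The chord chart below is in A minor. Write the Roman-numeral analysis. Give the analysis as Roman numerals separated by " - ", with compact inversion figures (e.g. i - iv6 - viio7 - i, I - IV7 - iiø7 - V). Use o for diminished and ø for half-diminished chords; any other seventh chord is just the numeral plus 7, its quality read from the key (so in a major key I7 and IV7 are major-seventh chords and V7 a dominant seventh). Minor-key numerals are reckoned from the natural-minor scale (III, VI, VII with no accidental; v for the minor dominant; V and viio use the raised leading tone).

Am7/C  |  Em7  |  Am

i65 - v7 - i

Am7/C: minor seventh chord on A = scale degree 1 → i65.
Em7: minor seventh chord on E = scale degree 5 → v7.
Am: root A is the tonic; minor triad there is i.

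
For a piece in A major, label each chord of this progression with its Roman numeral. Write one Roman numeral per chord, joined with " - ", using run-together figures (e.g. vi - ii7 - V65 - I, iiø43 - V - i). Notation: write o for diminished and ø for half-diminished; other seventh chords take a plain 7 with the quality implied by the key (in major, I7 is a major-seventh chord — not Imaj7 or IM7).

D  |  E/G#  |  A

D has root D, degree 4 in A major, so IV.
E/G#: root E is the dominant; major triad there is V6.
A: root A is the tonic; major triad there is I.

IV - V6 - I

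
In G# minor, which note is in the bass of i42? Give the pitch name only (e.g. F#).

F#

i in G# minor has root G#; the chord is G#-B-D#-F#.
The figure 42 means third inversion — the seventh is in the bass.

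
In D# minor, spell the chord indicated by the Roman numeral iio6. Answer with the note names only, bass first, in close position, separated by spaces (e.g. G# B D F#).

In D# minor, the second degree is E#, and the diatonic chord built there is a diminished triad.
Stacking thirds from E# gives E#-G#-B.
The figured bass 6 indicates first inversion, placing the third (G#) in the bass: G#-B-E#.

G# B E#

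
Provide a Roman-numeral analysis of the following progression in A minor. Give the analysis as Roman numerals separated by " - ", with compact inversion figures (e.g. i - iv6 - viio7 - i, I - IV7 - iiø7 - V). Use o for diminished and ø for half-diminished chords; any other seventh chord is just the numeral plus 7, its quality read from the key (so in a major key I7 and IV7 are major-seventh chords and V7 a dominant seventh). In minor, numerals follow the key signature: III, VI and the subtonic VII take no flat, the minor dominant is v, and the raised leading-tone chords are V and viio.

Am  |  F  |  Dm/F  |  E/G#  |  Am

Am: minor triad on A = scale degree 1 → i.
F: root F is the submediant; major triad there is VI.
Dm/F has root D, degree 4 in A minor, so iv6.
E/G#: major triad on E = scale degree 5 → V6.
Am: root A is the tonic; minor triad there is i.

i - VI - iv6 - V6 - i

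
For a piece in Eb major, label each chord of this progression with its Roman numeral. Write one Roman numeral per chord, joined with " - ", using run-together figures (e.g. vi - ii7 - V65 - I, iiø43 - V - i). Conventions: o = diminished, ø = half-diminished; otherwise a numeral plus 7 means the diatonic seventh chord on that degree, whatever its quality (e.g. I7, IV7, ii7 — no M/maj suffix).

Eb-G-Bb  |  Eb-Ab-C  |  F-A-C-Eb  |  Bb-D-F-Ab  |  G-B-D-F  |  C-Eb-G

Eb-G-Bb: major triad on Eb = scale degree 1 → I.
Eb-Ab-C: major triad on Ab = scale degree 4 → IV64.
F-A-C-Eb is the secondary dominant of V (dominant seventh chord on F): V7/V.
Bb-D-F-Ab: dominant seventh chord on Bb = scale degree 5 → V7.
G-B-D-F is the secondary dominant of vi (dominant seventh chord on G): V7/vi.
C-Eb-G: root C is the submediant; minor triad there is vi.

I - IV64 - V7/V - V7 - V7/vi - vi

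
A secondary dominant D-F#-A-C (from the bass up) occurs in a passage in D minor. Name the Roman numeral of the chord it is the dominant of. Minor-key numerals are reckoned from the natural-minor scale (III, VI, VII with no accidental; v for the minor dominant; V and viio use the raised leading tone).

The chord is a dominant seventh chord on D.
A dominant resolves down a perfect fifth: D → G. In D minor, G is scale degree 4, i.e. iv.

iv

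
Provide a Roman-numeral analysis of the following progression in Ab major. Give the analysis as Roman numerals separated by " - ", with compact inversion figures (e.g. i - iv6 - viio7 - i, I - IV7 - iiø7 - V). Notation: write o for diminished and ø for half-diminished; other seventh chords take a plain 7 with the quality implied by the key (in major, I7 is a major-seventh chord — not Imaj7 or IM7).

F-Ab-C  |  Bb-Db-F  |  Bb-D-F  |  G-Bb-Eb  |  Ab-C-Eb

vi - ii - V/V - V6 - I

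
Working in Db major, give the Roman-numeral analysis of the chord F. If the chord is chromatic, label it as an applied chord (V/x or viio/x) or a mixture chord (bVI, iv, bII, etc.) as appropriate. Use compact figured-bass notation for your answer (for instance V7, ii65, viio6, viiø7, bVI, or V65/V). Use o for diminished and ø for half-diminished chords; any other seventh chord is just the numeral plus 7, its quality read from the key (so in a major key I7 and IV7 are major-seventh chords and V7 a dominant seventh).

The pitches F-A-C form a major triad rooted on F.
F is not a diatonic chord root with this quality in Db major, but it lies a perfect fifth above Bb (vi), so the chord functions as an applied dominant of vi.

V/vi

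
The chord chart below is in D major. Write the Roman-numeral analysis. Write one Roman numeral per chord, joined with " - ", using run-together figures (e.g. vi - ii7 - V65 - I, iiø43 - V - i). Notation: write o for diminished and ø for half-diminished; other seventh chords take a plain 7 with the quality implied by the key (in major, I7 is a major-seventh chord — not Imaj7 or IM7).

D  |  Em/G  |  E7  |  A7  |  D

I - ii6 - V7/V - V7 - I

D: major triad on D = scale degree 1 → I.
Em/G: minor triad on E = scale degree 2 → ii6.
E7 is the secondary dominant of V (dominant seventh chord on E): V7/V.
A7: dominant seventh chord on A = scale degree 5 → V7.
D: root D is the tonic; major triad there is I.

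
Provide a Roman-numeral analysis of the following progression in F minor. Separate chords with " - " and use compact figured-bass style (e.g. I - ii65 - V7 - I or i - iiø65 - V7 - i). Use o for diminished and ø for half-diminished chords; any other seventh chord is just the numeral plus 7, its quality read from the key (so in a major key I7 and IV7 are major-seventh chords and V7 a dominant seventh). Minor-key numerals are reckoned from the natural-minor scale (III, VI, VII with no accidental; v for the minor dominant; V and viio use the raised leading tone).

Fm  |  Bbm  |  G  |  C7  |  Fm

Fm: minor triad on F = scale degree 1 → i.
Bbm: minor triad on Bb = scale degree 4 → iv.
G: a major triad on G, the applied dominant of V → V/V.
C7 has root C, degree 5 in F minor, so V7.
Fm: minor triad on F = scale degree 1 → i.

i - iv - V/V - V7 - i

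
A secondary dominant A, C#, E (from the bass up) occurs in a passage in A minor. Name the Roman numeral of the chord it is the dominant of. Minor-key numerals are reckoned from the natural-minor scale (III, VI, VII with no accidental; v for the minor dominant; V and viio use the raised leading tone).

iv

The chord is a major triad on A.
A dominant resolves down a perfect fifth: A → D. In A minor, D is scale degree 4, i.e. iv.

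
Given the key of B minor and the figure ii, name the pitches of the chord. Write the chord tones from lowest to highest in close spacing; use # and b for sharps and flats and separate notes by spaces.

ii is the minor supertonic, borrowed from the parallel major (the Dorian ii). In B minor that root is C#.
So the chord is C#-E-G#.

C# E G#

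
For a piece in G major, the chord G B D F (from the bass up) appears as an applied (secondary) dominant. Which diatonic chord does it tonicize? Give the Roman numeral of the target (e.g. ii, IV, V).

IV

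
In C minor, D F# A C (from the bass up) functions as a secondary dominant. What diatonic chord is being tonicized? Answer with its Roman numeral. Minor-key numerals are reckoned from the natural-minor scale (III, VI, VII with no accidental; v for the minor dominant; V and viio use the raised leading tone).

The chord is a dominant seventh chord on D.
A dominant resolves down a perfect fifth: D → G. In C minor, G is scale degree 5, i.e. V.

V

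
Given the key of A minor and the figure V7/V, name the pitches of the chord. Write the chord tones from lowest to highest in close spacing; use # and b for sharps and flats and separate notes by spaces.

B D# F# A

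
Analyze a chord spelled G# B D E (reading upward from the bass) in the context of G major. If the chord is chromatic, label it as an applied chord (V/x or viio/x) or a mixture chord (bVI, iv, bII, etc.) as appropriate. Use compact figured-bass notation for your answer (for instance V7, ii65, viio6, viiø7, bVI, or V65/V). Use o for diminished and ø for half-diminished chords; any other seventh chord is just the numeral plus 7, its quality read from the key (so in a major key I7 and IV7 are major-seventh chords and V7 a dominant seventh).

Stacked in thirds the chord is E-G#-B-D: a dominant seventh chord on E.
E is not a diatonic chord root with this quality in G major, but it lies a perfect fifth above A (ii), so the chord functions as an applied dominant of ii.
With G# in the bass the chord is in first inversion, so the figured bass is 65.

V65/ii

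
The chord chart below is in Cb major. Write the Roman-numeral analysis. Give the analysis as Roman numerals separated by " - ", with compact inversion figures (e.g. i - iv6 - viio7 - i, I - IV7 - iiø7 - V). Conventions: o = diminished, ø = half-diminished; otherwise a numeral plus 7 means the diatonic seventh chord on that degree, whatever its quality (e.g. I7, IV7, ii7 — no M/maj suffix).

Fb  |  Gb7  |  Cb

Fb: root Fb is the subdominant; major triad there is IV.
Gb7 has root Gb, degree 5 in Cb major, so V7.
Cb has root Cb, degree 1 in Cb major, so I.

IV - V7 - I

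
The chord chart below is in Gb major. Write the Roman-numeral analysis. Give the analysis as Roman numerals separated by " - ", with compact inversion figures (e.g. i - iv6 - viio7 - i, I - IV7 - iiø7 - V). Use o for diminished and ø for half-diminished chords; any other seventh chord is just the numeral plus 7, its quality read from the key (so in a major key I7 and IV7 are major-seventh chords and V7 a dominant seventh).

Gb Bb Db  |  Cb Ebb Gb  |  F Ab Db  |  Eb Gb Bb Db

I - iv - V6 - vi7

Gb-Bb-Db has root Gb, degree 1 in Gb major, so I.
Cb-Ebb-Gb: Cb with this quality isn't in the key; it's iv, borrowed from the parallel minor.
F-Ab-Db: major triad on Db = scale degree 5 → V6.
Eb-Gb-Bb-Db has root Eb, degree 6 in Gb major, so vi7.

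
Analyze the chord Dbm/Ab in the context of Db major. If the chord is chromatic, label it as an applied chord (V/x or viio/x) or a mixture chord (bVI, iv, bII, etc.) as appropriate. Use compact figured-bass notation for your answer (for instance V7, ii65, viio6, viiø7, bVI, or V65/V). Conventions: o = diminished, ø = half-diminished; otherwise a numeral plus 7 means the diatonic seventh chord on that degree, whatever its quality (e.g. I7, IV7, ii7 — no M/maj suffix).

i64

Stacked in thirds the chord is Db-Fb-Ab: a minor triad on Db.
Db is the first degree of Db major. This is the minor tonic, borrowed from the parallel minor.
With Ab in the bass the chord is in second inversion, so the figured bass is 64.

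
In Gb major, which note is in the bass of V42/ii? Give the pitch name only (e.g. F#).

The applied chord V42/ii is rooted on Eb: Eb-G-Bb-Db.
The figure 42 means third inversion — the seventh is in the bass.

Db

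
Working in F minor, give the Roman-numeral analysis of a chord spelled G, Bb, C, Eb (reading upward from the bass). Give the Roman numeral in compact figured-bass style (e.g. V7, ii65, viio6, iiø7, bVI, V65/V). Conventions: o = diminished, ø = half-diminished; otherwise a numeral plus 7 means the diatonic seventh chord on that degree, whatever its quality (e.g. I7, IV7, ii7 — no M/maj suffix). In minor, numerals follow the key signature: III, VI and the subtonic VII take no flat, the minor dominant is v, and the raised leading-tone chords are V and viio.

Stacked in thirds the chord is C-Eb-G-Bb: a minor seventh chord on C.
C is scale degree 5 in F minor, and a minor seventh chord on that degree is written v7.
With G in the bass the chord is in second inversion, so the figured bass is 43.

v43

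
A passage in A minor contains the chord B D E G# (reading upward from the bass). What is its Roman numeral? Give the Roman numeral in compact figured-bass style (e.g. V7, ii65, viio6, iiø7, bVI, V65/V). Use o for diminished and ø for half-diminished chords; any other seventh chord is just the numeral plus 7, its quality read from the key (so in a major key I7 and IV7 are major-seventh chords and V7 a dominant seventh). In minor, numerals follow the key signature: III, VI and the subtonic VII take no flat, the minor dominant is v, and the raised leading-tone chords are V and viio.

V43

Stacked in thirds the chord is E-G#-B-D: a dominant seventh chord on E.
In A minor, E is the dominant; the diatonic dominant seventh chord there is V7.
With B in the bass the chord is in second inversion, so the figured bass is 43.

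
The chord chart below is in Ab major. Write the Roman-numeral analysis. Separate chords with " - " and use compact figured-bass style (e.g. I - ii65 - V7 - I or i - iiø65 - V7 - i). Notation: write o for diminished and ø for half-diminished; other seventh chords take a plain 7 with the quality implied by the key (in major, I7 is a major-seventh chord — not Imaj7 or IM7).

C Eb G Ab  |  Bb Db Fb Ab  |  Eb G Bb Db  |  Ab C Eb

C-Eb-G-Ab: root Ab is the tonic; major seventh chord there is I65.
Bb-Db-Fb-Ab: half-diminished seventh chord on Bb — chromatic; iiø7 (borrowed from the parallel minor).
Eb-G-Bb-Db: root Eb is the dominant; dominant seventh chord there is V7.
Ab-C-Eb: root Ab is the tonic; major triad there is I.

I65 - iiø7 - V7 - I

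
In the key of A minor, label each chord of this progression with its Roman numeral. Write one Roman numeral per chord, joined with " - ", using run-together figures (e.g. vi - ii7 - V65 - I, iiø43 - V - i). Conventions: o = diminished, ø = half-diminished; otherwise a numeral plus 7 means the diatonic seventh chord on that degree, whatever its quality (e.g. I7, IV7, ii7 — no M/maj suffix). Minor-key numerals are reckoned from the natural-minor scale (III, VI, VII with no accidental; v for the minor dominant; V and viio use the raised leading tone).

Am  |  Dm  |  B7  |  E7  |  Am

i - iv - V7/V - V7 - i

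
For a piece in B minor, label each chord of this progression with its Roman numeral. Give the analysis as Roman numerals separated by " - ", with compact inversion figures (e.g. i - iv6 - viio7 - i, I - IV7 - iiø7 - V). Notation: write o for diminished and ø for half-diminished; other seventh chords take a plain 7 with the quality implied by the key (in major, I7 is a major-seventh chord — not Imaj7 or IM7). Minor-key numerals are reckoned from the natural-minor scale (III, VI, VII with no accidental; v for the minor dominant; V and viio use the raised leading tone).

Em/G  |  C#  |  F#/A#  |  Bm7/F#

Em/G: root E is the subdominant; minor triad there is iv6.
C# is the secondary dominant of V (major triad on C#): V/V.
F#/A#: major triad on F# = scale degree 5 → V6.
Bm7/F#: root B is the tonic; minor seventh chord there is i43.

iv6 - V/V - V6 - i43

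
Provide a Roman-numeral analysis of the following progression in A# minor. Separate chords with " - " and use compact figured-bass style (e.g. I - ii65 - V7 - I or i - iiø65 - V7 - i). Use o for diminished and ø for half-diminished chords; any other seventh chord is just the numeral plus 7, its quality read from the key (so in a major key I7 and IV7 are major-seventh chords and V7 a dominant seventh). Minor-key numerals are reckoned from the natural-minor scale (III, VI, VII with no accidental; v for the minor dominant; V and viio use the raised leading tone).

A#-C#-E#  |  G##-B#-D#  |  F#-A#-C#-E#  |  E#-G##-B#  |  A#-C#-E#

i - viio - VI7 - V - i

A#-C#-E#: root A# is the tonic; minor triad there is i.
G##-B#-D# has root G##, degree 7 in A# minor, so viio.
F#-A#-C#-E#: root F# is the submediant; major seventh chord there is VI7.
E#-G##-B#: major triad on E# = scale degree 5 → V.
A#-C#-E# has root A#, degree 1 in A# minor, so i.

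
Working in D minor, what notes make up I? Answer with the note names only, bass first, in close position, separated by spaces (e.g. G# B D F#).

Scale degree 1 in D minor is D; here the chord built on it is altered to a major triad. I is the major tonic (Picardy third), borrowed from the parallel major.
So the chord is D-F#-A, a major triad.

D F# A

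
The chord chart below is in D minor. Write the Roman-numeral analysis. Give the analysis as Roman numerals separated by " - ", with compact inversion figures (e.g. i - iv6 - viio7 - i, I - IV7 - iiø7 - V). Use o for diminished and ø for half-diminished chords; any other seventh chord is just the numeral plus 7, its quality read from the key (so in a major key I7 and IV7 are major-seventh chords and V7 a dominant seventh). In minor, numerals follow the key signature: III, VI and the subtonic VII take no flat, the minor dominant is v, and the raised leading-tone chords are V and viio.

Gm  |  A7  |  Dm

iv - V7 - i

Gm has root G, degree 4 in D minor, so iv.
A7: dominant seventh chord on A = scale degree 5 → V7.
Dm: root D is the tonic; minor triad there is i.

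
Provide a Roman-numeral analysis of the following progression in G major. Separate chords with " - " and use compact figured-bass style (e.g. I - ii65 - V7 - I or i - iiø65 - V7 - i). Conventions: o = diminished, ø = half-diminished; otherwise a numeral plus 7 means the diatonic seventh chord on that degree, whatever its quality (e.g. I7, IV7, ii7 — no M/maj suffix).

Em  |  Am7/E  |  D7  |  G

Em: minor triad on E = scale degree 6 → vi.
Am7/E has root A, degree 2 in G major, so ii43.
D7 has root D, degree 5 in G major, so V7.
G has root G, degree 1 in G major, so I.

vi - ii43 - V7 - I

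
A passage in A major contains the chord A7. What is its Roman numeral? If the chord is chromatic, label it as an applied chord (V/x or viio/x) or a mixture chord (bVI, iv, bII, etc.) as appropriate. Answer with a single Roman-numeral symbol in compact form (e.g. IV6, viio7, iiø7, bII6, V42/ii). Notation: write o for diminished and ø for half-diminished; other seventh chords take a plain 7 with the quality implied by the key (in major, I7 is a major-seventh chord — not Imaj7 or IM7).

The pitches A-C#-E-G form a dominant seventh chord rooted on A.
A is not a diatonic chord root with this quality in A major, but it lies a perfect fifth above D (IV), so the chord functions as an applied dominant of IV.

V7/IV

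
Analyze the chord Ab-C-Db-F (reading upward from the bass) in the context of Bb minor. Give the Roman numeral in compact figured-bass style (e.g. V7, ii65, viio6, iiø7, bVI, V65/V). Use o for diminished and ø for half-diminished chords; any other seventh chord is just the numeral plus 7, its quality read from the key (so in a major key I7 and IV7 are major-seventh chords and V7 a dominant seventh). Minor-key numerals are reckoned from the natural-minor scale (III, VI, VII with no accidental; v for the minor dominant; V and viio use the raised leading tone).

The pitches Db-F-Ab-C form a major seventh chord rooted on Db.
In Bb minor, Db is the mediant; the diatonic major seventh chord there is III7.
With Ab in the bass the chord is in second inversion, so the figured bass is 43.

III43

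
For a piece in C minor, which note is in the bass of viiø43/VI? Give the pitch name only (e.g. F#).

Db

The applied chord viiø43/VI is rooted on G: G-Bb-Db-F.
The figure 43 means second inversion — the fifth is in the bass.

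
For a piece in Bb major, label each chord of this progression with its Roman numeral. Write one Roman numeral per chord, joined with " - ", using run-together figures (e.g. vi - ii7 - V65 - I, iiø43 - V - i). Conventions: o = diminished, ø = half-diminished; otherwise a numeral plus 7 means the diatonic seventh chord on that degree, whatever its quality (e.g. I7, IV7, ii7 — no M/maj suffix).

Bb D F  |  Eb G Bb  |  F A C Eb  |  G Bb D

Bb-D-F: major triad on Bb = scale degree 1 → I.
Eb-G-Bb has root Eb, degree 4 in Bb major, so IV.
F-A-C-Eb: dominant seventh chord on F = scale degree 5 → V7.
G-Bb-D: root G is the submediant; minor triad there is vi.

I - IV - V7 - vi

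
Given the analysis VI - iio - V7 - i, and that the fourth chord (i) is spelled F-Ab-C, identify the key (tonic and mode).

F minor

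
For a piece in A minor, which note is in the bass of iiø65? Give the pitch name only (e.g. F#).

D

iiø in A minor has root B; the chord is B-D-F-A.
The figure 65 means first inversion — the third is in the bass.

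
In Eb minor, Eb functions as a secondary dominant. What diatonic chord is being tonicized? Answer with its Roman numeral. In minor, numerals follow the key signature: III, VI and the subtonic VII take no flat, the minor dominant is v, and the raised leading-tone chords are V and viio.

The chord is a major triad on Eb.
A dominant resolves down a perfect fifth: Eb → Ab. In Eb minor, Ab is scale degree 4, i.e. iv.

iv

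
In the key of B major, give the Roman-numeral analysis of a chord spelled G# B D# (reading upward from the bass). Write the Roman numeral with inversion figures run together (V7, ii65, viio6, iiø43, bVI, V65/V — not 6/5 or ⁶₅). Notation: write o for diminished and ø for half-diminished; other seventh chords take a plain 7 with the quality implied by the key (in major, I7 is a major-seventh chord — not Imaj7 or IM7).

vi

Stacked in thirds the chord is G#-B-D#: a minor triad on G#.
G# is scale degree 6 in B major, and a minor triad on that degree is written vi.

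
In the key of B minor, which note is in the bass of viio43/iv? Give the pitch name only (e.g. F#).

A

The applied chord viio43/iv is rooted on D#: D#-F#-A-C.
The figure 43 means second inversion — the fifth is in the bass.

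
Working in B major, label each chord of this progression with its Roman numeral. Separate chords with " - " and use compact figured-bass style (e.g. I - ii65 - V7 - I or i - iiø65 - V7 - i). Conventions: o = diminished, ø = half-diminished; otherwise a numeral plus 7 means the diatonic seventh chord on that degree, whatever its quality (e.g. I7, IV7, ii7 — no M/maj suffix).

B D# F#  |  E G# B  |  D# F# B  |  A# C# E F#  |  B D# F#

B-D#-F# has root B, degree 1 in B major, so I.
E-G#-B: root E is the subdominant; major triad there is IV.
D#-F#-B: root B is the tonic; major triad there is I6.
A#-C#-E-F#: root F# is the dominant; dominant seventh chord there is V65.
B-D#-F#: major triad on B = scale degree 1 → I.

I - IV - I6 - V65 - I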